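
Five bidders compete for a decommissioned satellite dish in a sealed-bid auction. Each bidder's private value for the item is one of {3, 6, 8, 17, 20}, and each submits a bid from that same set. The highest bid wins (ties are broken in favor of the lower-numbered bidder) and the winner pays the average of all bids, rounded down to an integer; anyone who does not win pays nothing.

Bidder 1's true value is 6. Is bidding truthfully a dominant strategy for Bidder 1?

Consider the case where Bidder 2 bids 3, Bidder 3 bids 3, Bidder 4 bids 3 and Bidder 5 bids 8.
Truthful bid 6: loses, pays 0, utility 0.
Bid 8 instead: wins, pays 5, utility 6 - 5 = 1.
Since 1 > 0, bidding 8 is strictly better here, so truthful bidding is not dominant.

No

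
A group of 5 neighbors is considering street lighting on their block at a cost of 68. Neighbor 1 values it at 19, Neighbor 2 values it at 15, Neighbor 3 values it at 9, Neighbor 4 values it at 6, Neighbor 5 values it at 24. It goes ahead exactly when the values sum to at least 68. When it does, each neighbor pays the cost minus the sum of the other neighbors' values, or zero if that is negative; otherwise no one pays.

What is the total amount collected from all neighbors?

Total value 73 ≥ cost 68, so it is built.
Neighbor 1: others sum to 54; max(0, 68 - 54) = 14.
Neighbor 2: others sum to 58; max(0, 68 - 58) = 10.
Neighbor 3: others sum to 64; max(0, 68 - 64) = 4.
Neighbor 4: others sum to 67; max(0, 68 - 67) = 1.
Neighbor 5: others sum to 49; max(0, 68 - 49) = 19.
Total collected = 14 + 10 + 4 + 1 + 19 = 48.

48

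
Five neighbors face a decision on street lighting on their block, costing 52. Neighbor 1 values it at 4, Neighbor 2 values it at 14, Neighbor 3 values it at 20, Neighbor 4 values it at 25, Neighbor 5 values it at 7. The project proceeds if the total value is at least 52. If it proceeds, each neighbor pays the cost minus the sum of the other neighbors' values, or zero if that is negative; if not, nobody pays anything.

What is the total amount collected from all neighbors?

9

Total value 70 ≥ cost 52, so it is built.
Neighbor 1: others sum to 66; max(0, 52 - 66) = 0.
Neighbor 2: others sum to 56; max(0, 52 - 56) = 0.
Neighbor 3: others sum to 50; max(0, 52 - 50) = 2.
Neighbor 4: others sum to 45; max(0, 52 - 45) = 7.
Neighbor 5: others sum to 63; max(0, 52 - 63) = 0.
Total collected = 0 + 0 + 2 + 7 + 0 = 9.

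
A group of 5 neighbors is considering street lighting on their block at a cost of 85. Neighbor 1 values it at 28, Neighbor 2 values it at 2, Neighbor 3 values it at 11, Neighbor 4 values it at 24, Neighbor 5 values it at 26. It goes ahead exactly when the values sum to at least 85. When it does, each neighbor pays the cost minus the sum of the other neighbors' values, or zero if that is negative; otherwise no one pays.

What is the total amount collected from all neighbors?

65

Total value 91 ≥ cost 85, so it is built.
Neighbor 1: others sum to 63; max(0, 85 - 63) = 22.
Neighbor 2: others sum to 89; max(0, 85 - 89) = 0.
Neighbor 3: others sum to 80; max(0, 85 - 80) = 5.
Neighbor 4: others sum to 67; max(0, 85 - 67) = 18.
Neighbor 5: others sum to 65; max(0, 85 - 65) = 20.
Total collected = 22 + 0 + 5 + 18 + 20 = 65.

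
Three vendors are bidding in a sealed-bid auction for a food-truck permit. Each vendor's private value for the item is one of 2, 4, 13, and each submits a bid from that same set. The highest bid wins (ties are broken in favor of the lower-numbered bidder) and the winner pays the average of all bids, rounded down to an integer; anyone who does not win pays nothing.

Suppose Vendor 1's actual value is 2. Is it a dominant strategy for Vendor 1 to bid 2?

Yes

Check each profile of the others' bids and compare truth against every alternative bid.
Others bid (4, 4): truth gives 0, best alternative gives -2.
Others bid (2, 4): truth gives 0, best alternative gives -1.
Others bid (4, 2): truth gives 0, best alternative gives -1.
Others bid (2, 2): truth gives 0, best alternative gives 0.
Others bid (2, 13): truth gives 0, best alternative gives 0.
Others bid (4, 13): truth gives 0, best alternative gives 0.
(Remaining 3 profiles checked similarly; truth is weakly best in each.)
In every case the truthful bid is at least as good as any alternative, so it is a dominant strategy.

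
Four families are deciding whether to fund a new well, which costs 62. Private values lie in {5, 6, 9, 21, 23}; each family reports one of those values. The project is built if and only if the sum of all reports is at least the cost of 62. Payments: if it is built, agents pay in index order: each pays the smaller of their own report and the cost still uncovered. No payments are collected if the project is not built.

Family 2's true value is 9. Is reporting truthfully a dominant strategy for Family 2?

Consider the case where Family 1 reports 21, Family 3 reports 21 and Family 4 reports 21.
Truthful report 9: project built, pays 9, utility 9 - 9 = 0.
Report 5 instead: project built, pays 5, utility 9 - 5 = 4.
Since 4 > 0, reporting 5 is strictly better here, so truthful reporting is not dominant.

No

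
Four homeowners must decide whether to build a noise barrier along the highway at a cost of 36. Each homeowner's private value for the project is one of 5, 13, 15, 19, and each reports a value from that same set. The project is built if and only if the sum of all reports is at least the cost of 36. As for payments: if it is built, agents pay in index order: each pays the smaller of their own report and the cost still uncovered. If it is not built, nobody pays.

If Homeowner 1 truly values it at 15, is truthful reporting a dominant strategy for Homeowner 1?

No

Consider the case where Homeowner 2 reports 5, Homeowner 3 reports 5 and Homeowner 4 reports 13.
Truthful report 15: project built, pays 15, utility 15 - 15 = 0.
Report 13 instead: project built, pays 13, utility 15 - 13 = 2.
Since 2 > 0, reporting 13 is strictly better here, so truthful reporting is not dominant.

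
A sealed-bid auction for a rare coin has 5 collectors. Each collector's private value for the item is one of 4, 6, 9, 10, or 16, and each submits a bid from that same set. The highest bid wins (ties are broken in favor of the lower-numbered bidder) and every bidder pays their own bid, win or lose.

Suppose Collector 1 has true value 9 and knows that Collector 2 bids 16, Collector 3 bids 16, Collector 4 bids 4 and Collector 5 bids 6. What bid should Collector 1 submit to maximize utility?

Bid 4: loses but pays 4, utility -4.
Bid 6: loses but pays 6, utility -6.
Bid 9: loses but pays 9, utility -9.
Bid 10: loses but pays 10, utility -10.
Bid 16: wins, pays 16, utility 9 - 16 = -7.
The best choice is 4 with utility -4.

4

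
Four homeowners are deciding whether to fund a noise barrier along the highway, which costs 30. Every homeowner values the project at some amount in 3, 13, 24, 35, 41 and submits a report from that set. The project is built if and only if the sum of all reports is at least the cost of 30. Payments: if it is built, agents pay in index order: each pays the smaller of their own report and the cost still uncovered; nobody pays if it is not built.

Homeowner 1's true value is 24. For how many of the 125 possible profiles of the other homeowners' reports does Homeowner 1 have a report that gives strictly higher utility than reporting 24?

124

Others report (3, 3, 13): truth gives 0; report 13 gives 11 > 0. Violating.
Others report (3, 3, 24): truth gives 0; report 3 gives 21 > 0. Violating.
Others report (3, 3, 35): truth gives 0; report 3 gives 21 > 0. Violating.
Others report (3, 3, 41): truth gives 0; report 3 gives 21 > 0. Violating.
Others report (3, 3, 3): truth gives 0; no alternative beats it.
(Checking all 125 profiles: 124 have a profitable deviation, 1 does not.)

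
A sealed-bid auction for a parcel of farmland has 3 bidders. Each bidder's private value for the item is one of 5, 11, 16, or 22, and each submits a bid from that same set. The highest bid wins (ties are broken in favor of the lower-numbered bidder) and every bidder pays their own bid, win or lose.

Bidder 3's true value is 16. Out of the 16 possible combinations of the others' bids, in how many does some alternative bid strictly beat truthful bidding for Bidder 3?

Others bid (5, 5): truth gives 0; bid 11 gives 5 > 0. Violating.
Others bid (5, 16): truth gives -16; bid 5 gives -5 > -16. Violating.
Others bid (5, 22): truth gives -16; bid 5 gives -5 > -16. Violating.
Others bid (11, 16): truth gives -16; bid 5 gives -5 > -16. Violating.
Others bid (5, 11): truth gives 0; no alternative beats it.
Others bid (11, 5): truth gives 0; no alternative beats it.
(Checking all 16 profiles: 13 have a profitable deviation, 3 do not.)

13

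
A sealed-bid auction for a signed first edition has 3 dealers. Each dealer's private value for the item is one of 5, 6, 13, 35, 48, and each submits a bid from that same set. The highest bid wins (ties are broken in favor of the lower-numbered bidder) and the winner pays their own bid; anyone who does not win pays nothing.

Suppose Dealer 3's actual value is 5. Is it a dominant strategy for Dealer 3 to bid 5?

Yes

Check each profile of the others' bids and compare truth against every alternative bid.
Others bid (5, 5): truth gives 0, best alternative gives -1.
Others bid (5, 6): truth gives 0, best alternative gives 0.
Others bid (5, 13): truth gives 0, best alternative gives 0.
Others bid (5, 35): truth gives 0, best alternative gives 0.
Others bid (5, 48): truth gives 0, best alternative gives 0.
Others bid (6, 5): truth gives 0, best alternative gives 0.
(Remaining 19 profiles checked similarly; truth is weakly best in each.)
In every case the truthful bid is at least as good as any alternative, so it is a dominant strategy.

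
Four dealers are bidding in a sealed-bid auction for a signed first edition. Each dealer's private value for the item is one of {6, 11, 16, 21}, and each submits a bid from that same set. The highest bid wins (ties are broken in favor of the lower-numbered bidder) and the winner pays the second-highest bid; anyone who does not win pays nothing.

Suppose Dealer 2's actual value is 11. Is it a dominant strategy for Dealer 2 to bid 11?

Yes

Check each profile of the others' bids and compare truth against every alternative bid.
Others bid (6, 6, 6): truth gives 5, best alternative gives 5.
Others bid (6, 6, 11): truth gives 0, best alternative gives 0.
Others bid (6, 6, 16): truth gives 0, best alternative gives 0.
Others bid (6, 6, 21): truth gives 0, best alternative gives 0.
Others bid (6, 11, 6): truth gives 0, best alternative gives 0.
Others bid (6, 11, 11): truth gives 0, best alternative gives 0.
(Remaining 58 profiles checked similarly; truth is weakly best in each.)
In every case the truthful bid is at least as good as any alternative, so it is a dominant strategy.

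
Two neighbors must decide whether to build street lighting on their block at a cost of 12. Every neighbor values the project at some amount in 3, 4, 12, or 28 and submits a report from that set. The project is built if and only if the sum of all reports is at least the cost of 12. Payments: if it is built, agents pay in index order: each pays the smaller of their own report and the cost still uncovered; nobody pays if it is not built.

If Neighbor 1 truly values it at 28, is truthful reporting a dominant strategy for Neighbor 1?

No

Consider the case where Neighbor 2 reports 12.
Truthful report 28: project built, pays 12, utility 28 - 12 = 16.
Report 3 instead: project built, pays 3, utility 28 - 3 = 25.
Since 25 > 16, reporting 3 is strictly better here, so truthful reporting is not dominant.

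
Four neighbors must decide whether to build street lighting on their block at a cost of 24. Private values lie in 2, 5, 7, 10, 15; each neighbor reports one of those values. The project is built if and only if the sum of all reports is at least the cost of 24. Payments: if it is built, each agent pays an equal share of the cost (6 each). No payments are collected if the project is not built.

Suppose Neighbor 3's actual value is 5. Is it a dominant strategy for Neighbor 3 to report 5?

No

Consider the case where Neighbor 1 reports 2, Neighbor 2 reports 2 and Neighbor 4 reports 15.
Truthful report 5: project built, pays 6, utility 5 - 6 = -1.
Report 2 instead: project not built, utility 0.
Since 0 > -1, reporting 2 is strictly better here, so truthful reporting is not dominant.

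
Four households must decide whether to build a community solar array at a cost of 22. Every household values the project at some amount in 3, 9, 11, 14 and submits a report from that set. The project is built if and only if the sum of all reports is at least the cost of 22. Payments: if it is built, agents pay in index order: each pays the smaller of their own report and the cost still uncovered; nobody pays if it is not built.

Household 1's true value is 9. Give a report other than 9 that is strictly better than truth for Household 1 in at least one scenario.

Suppose Household 2 reports 3, Household 3 reports 3 and Household 4 reports 14.
Report 9: project built, pays 9, utility 9 - 9 = 0.
Report 3: project built, pays 3, utility 9 - 3 = 6.
So reporting 3 beats truth here (6 > 0).

3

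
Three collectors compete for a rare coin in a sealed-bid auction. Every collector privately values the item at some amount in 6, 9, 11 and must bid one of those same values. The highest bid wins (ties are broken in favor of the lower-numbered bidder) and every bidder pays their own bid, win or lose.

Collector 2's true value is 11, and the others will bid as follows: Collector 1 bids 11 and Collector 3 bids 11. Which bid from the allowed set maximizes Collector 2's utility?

6

Bid 6: loses but pays 6, utility -6.
Bid 9: loses but pays 9, utility -9.
Bid 11: loses but pays 11, utility -11.
The best choice is 6 with utility -6.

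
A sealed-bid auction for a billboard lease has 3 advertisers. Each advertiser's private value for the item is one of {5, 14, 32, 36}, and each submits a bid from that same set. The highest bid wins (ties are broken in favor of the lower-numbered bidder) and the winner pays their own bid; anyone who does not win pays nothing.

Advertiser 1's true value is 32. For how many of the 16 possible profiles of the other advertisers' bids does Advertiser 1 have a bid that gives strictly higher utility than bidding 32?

4

Others bid (5, 5): truth gives 0; bid 5 gives 27 > 0. Violating.
Others bid (5, 14): truth gives 0; bid 14 gives 18 > 0. Violating.
Others bid (14, 5): truth gives 0; bid 14 gives 18 > 0. Violating.
Others bid (14, 14): truth gives 0; bid 14 gives 18 > 0. Violating.
Others bid (5, 32): truth gives 0; no alternative beats it.
Others bid (5, 36): truth gives 0; no alternative beats it.
(Checking all 16 profiles: 4 have a profitable deviation, 12 do not.)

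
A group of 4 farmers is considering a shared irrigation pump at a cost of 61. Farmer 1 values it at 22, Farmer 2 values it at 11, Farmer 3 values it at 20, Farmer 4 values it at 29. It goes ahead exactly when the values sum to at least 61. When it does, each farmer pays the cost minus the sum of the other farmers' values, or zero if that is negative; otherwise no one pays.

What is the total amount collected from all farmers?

9

Total value 82 ≥ cost 61, so it is built.
Farmer 1: others sum to 60; max(0, 61 - 60) = 1.
Farmer 2: others sum to 71; max(0, 61 - 71) = 0.
Farmer 3: others sum to 62; max(0, 61 - 62) = 0.
Farmer 4: others sum to 53; max(0, 61 - 53) = 8.
Total collected = 1 + 0 + 0 + 8 = 9.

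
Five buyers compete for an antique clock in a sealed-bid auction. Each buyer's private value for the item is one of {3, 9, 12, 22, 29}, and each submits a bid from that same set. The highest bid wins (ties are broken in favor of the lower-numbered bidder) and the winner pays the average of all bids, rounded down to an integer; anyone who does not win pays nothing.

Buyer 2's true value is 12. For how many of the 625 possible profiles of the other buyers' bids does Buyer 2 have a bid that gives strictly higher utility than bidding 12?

35

Others bid (3, 3, 3, 9): truth gives 6; bid 9 gives 7 > 6. Violating.
Others bid (3, 3, 3, 22): truth gives 0; bid 22 gives 2 > 0. Violating.
Others bid (3, 3, 9, 3): truth gives 6; bid 9 gives 7 > 6. Violating.
Others bid (3, 3, 9, 9): truth gives 5; bid 9 gives 6 > 5. Violating.
Others bid (3, 3, 3, 3): truth gives 8; no alternative beats it.
Others bid (3, 3, 3, 12): truth gives 6; no alternative beats it.
(Checking all 625 profiles: 35 have a profitable deviation, 590 do not.)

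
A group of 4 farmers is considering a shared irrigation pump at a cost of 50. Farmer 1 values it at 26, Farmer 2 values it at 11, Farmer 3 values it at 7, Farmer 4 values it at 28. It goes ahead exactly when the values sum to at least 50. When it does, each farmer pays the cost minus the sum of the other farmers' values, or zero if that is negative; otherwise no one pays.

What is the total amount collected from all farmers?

10

Total value 72 ≥ cost 50, so it is built.
Farmer 1: others sum to 46; max(0, 50 - 46) = 4.
Farmer 2: others sum to 61; max(0, 50 - 61) = 0.
Farmer 3: others sum to 65; max(0, 50 - 65) = 0.
Farmer 4: others sum to 44; max(0, 50 - 44) = 6.
Total collected = 4 + 0 + 0 + 6 = 10.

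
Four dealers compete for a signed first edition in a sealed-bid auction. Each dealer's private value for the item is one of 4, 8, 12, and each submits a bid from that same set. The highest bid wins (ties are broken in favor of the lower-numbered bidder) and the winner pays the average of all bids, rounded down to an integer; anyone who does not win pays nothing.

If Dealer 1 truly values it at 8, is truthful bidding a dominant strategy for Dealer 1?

No

Consider the case where Dealer 2 bids 4, Dealer 3 bids 4 and Dealer 4 bids 4.
Truthful bid 8: wins, pays 5, utility 8 - 5 = 3.
Bid 4 instead: wins, pays 4, utility 8 - 4 = 4.
Since 4 > 3, bidding 4 is strictly better here, so truthful bidding is not dominant.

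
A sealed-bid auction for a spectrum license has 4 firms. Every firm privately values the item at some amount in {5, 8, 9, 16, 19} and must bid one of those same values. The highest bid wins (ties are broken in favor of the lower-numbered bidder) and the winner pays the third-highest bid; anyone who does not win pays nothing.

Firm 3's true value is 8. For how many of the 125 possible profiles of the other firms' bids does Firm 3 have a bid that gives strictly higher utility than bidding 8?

9

Others bid (5, 5, 9): truth gives 0; bid 9 gives 3 > 0. Violating.
Others bid (5, 5, 16): truth gives 0; bid 16 gives 3 > 0. Violating.
Others bid (5, 5, 19): truth gives 0; bid 19 gives 3 > 0. Violating.
Others bid (5, 8, 5): truth gives 0; bid 9 gives 3 > 0. Violating.
Others bid (5, 5, 5): truth gives 3; no alternative beats it.
Others bid (5, 5, 8): truth gives 3; no alternative beats it.
(Checking all 125 profiles: 9 have a profitable deviation, 116 do not.)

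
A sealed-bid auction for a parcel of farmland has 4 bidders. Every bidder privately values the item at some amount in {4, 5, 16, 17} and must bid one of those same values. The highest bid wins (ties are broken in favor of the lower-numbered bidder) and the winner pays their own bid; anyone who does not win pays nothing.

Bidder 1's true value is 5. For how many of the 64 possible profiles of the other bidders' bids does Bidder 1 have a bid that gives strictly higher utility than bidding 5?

1

Others bid (4, 4, 4): truth gives 0; bid 4 gives 1 > 0. Violating.
Others bid (4, 4, 5): truth gives 0; no alternative beats it.
Others bid (4, 4, 16): truth gives 0; no alternative beats it.
(Checking all 64 profiles: 1 has a profitable deviation, 63 do not.)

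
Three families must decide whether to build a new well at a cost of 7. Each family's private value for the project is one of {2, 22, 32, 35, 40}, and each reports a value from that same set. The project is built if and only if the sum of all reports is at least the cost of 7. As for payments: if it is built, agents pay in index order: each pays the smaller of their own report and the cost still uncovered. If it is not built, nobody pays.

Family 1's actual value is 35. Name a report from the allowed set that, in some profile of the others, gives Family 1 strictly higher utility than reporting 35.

Suppose Family 2 reports 2 and Family 3 reports 22.
Report 35: project built, pays 7, utility 35 - 7 = 28.
Report 2: project built, pays 2, utility 35 - 2 = 33.
So reporting 2 beats truth here (33 > 28).

2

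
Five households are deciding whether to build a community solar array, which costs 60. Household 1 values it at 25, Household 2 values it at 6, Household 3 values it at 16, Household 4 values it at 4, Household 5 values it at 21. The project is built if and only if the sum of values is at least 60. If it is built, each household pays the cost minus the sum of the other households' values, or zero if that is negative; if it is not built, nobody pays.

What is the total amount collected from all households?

Total value 72 ≥ cost 60, so it is built.
Household 1: others sum to 47; max(0, 60 - 47) = 13.
Household 2: others sum to 66; max(0, 60 - 66) = 0.
Household 3: others sum to 56; max(0, 60 - 56) = 4.
Household 4: others sum to 68; max(0, 60 - 68) = 0.
Household 5: others sum to 51; max(0, 60 - 51) = 9.
Total collected = 13 + 0 + 4 + 0 + 9 = 26.

26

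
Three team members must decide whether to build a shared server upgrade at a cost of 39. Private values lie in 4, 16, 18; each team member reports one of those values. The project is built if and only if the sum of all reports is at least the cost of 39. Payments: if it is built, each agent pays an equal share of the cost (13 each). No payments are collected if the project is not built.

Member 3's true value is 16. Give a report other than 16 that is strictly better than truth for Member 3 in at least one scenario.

18

Suppose Member 1 reports 4 and Member 2 reports 18.
Report 16: project not built, utility 0.
Report 18: project built, pays 13, utility 16 - 13 = 3.
So reporting 18 beats truth here (3 > 0).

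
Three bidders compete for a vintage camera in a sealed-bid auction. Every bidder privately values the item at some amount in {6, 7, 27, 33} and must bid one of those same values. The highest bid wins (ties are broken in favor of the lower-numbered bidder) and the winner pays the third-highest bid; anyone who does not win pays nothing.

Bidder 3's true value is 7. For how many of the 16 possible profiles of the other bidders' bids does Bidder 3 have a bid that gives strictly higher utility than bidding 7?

4

Others bid (6, 7): truth gives 0; bid 27 gives 1 > 0. Violating.
Others bid (6, 27): truth gives 0; bid 33 gives 1 > 0. Violating.
Others bid (7, 6): truth gives 0; bid 27 gives 1 > 0. Violating.
Others bid (27, 6): truth gives 0; bid 33 gives 1 > 0. Violating.
Others bid (6, 6): truth gives 1; no alternative beats it.
Others bid (6, 33): truth gives 0; no alternative beats it.
(Checking all 16 profiles: 4 have a profitable deviation, 12 do not.)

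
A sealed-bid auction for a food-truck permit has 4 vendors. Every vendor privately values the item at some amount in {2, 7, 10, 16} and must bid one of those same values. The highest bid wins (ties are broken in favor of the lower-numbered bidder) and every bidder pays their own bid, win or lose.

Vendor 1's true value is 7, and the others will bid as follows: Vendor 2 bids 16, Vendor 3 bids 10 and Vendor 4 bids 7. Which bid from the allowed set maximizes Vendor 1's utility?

Bid 2: loses but pays 2, utility -2.
Bid 7: loses but pays 7, utility -7.
Bid 10: loses but pays 10, utility -10.
Bid 16: wins, pays 16, utility 7 - 16 = -9.
The best choice is 2 with utility -2.

2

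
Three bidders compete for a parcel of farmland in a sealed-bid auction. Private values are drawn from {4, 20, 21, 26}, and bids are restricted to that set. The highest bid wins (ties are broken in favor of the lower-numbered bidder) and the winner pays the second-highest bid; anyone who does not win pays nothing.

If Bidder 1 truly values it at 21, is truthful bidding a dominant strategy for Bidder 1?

Yes

Check each profile of the others' bids and compare truth against every alternative bid.
Others bid (4, 4): truth gives 17, best alternative gives 17.
Others bid (4, 20): truth gives 1, best alternative gives 1.
Others bid (20, 4): truth gives 1, best alternative gives 1.
Others bid (20, 20): truth gives 1, best alternative gives 1.
Others bid (4, 21): truth gives 0, best alternative gives 0.
Others bid (4, 26): truth gives 0, best alternative gives 0.
(Remaining 10 profiles checked similarly; truth is weakly best in each.)
In every case the truthful bid is at least as good as any alternative, so it is a dominant strategy.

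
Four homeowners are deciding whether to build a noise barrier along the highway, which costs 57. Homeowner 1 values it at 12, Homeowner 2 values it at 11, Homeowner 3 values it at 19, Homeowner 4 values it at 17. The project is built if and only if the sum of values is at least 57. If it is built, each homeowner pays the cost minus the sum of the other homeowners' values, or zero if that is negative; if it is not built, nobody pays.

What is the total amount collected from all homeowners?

Total value 59 ≥ cost 57, so it is built.
Homeowner 1: others sum to 47; max(0, 57 - 47) = 10.
Homeowner 2: others sum to 48; max(0, 57 - 48) = 9.
Homeowner 3: others sum to 40; max(0, 57 - 40) = 17.
Homeowner 4: others sum to 42; max(0, 57 - 42) = 15.
Total collected = 10 + 9 + 17 + 15 = 51.

51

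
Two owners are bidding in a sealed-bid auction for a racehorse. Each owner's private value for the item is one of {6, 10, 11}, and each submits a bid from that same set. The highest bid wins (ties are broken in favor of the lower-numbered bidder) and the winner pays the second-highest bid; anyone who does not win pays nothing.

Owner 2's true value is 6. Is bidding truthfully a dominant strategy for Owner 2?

Check each profile of the others' bids and compare truth against every alternative bid.
Others bid (6): truth gives 0, best alternative gives 0.
Others bid (10): truth gives 0, best alternative gives 0.
Others bid (11): truth gives 0, best alternative gives 0.
In every case the truthful bid is at least as good as any alternative, so it is a dominant strategy.

Yes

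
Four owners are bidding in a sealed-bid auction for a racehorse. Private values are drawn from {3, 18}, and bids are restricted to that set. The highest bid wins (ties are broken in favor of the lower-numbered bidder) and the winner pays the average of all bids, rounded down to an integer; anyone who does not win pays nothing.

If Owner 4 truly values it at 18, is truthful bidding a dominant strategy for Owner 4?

Check each profile of the others' bids and compare truth against every alternative bid.
Others bid (3, 3, 3): truth gives 12, best alternative gives 0.
Others bid (3, 3, 18): truth gives 0, best alternative gives 0.
Others bid (3, 18, 3): truth gives 0, best alternative gives 0.
Others bid (3, 18, 18): truth gives 0, best alternative gives 0.
Others bid (18, 3, 3): truth gives 0, best alternative gives 0.
Others bid (18, 3, 18): truth gives 0, best alternative gives 0.
(Remaining 2 profiles checked similarly; truth is weakly best in each.)
In every case the truthful bid is at least as good as any alternative, so it is a dominant strategy.

Yes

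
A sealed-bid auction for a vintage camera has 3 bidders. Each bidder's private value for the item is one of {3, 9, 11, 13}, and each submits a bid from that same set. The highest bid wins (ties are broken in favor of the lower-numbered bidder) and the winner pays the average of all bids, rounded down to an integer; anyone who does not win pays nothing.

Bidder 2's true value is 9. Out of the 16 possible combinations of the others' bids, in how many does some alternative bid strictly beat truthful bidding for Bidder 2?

2

Others bid (3, 11): truth gives 0; bid 11 gives 1 > 0. Violating.
Others bid (9, 3): truth gives 0; bid 11 gives 2 > 0. Violating.
Others bid (3, 3): truth gives 4; no alternative beats it.
Others bid (3, 9): truth gives 2; no alternative beats it.
(Checking all 16 profiles: 2 have a profitable deviation, 14 do not.)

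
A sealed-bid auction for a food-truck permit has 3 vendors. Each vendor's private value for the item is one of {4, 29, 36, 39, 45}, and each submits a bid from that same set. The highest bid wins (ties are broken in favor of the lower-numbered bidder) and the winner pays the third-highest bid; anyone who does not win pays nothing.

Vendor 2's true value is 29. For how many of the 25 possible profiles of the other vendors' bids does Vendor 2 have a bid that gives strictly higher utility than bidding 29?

6

Others bid (4, 36): truth gives 0; bid 36 gives 25 > 0. Violating.
Others bid (4, 39): truth gives 0; bid 39 gives 25 > 0. Violating.
Others bid (4, 45): truth gives 0; bid 45 gives 25 > 0. Violating.
Others bid (29, 4): truth gives 0; bid 36 gives 25 > 0. Violating.
Others bid (4, 4): truth gives 25; no alternative beats it.
Others bid (4, 29): truth gives 25; no alternative beats it.
(Checking all 25 profiles: 6 have a profitable deviation, 19 do not.)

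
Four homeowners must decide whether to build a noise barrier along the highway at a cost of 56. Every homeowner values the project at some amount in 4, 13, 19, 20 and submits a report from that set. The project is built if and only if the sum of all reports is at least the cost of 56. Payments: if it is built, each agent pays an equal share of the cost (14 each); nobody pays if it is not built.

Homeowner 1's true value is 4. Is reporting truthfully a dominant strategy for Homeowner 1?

Check each profile of the others' reports and compare truth against every alternative report.
Others report (4, 19, 20): truth gives 0, best alternative gives -10.
Others report (4, 20, 19): truth gives 0, best alternative gives -10.
Others report (4, 20, 20): truth gives 0, best alternative gives -10.
Others report (13, 13, 19): truth gives 0, best alternative gives -10.
Others report (13, 13, 20): truth gives 0, best alternative gives -10.
Others report (13, 19, 13): truth gives 0, best alternative gives -10.
(Remaining 58 profiles checked similarly; truth is weakly best in each.)
In every case the truthful report is at least as good as any alternative, so it is a dominant strategy.

Yes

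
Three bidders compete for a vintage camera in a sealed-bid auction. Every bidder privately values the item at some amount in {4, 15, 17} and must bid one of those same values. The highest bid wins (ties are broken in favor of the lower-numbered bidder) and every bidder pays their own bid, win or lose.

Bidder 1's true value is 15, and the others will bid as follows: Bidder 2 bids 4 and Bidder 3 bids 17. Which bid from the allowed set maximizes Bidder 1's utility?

17

Bid 4: loses but pays 4, utility -4.
Bid 15: loses but pays 15, utility -15.
Bid 17: wins, pays 17, utility 15 - 17 = -2.
The best choice is 17 with utility -2.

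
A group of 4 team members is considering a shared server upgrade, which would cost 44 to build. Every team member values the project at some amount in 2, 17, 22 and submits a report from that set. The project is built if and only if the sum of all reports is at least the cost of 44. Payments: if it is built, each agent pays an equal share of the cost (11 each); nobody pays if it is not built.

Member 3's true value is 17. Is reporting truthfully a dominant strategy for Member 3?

Consider the case where Member 1 reports 2, Member 2 reports 2 and Member 4 reports 22.
Truthful report 17: project not built, utility 0.
Report 22 instead: project built, pays 11, utility 17 - 11 = 6.
Since 6 > 0, reporting 22 is strictly better here, so truthful reporting is not dominant.

No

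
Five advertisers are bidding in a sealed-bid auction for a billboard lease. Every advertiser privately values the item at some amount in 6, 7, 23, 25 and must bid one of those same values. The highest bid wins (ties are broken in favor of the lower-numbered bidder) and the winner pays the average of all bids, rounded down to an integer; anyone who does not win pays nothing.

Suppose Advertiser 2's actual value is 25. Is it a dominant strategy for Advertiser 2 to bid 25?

Consider the case where Advertiser 1 bids 6, Advertiser 3 bids 6, Advertiser 4 bids 6 and Advertiser 5 bids 6.
Truthful bid 25: wins, pays 9, utility 25 - 9 = 16.
Bid 7 instead: wins, pays 6, utility 25 - 6 = 19.
Since 19 > 16, bidding 7 is strictly better here, so truthful bidding is not dominant.

No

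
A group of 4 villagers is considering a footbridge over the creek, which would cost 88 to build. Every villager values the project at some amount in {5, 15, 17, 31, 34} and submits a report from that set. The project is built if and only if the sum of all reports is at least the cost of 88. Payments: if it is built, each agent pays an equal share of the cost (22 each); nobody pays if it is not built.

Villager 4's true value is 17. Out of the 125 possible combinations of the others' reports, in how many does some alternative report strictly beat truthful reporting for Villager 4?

21

Others report (5, 34, 34): truth gives -5; report 5 gives 0 > -5. Violating.
Others report (15, 31, 31): truth gives -5; report 5 gives 0 > -5. Violating.
Others report (15, 31, 34): truth gives -5; report 5 gives 0 > -5. Violating.
Others report (15, 34, 31): truth gives -5; report 5 gives 0 > -5. Violating.
Others report (5, 5, 5): truth gives 0; no alternative beats it.
Others report (5, 5, 15): truth gives 0; no alternative beats it.
(Checking all 125 profiles: 21 have a profitable deviation, 104 do not.)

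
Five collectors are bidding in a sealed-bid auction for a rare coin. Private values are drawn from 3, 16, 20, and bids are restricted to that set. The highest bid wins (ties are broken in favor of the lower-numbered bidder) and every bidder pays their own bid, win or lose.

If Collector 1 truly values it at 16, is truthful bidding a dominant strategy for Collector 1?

No

Consider the case where Collector 2 bids 3, Collector 3 bids 3, Collector 4 bids 3 and Collector 5 bids 3.
Truthful bid 16: wins, pays 16, utility 16 - 16 = 0.
Bid 3 instead: wins, pays 3, utility 16 - 3 = 13.
Since 13 > 0, bidding 3 is strictly better here, so truthful bidding is not dominant.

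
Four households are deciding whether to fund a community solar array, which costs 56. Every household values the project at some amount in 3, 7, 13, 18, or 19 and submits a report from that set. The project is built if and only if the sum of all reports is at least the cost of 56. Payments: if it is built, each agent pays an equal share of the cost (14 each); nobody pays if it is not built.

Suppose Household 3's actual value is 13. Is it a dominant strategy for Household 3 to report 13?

No

Consider the case where Household 1 reports 7, Household 2 reports 18 and Household 4 reports 18.
Truthful report 13: project built, pays 14, utility 13 - 14 = -1.
Report 3 instead: project not built, utility 0.
Since 0 > -1, reporting 3 is strictly better here, so truthful reporting is not dominant.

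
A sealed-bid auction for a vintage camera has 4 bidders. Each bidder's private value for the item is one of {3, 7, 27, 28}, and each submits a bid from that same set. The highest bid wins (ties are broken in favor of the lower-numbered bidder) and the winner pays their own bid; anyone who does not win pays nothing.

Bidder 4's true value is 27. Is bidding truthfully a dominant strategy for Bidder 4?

Consider the case where Bidder 1 bids 3, Bidder 2 bids 3 and Bidder 3 bids 3.
Truthful bid 27: wins, pays 27, utility 27 - 27 = 0.
Bid 7 instead: wins, pays 7, utility 27 - 7 = 20.
Since 20 > 0, bidding 7 is strictly better here, so truthful bidding is not dominant.

No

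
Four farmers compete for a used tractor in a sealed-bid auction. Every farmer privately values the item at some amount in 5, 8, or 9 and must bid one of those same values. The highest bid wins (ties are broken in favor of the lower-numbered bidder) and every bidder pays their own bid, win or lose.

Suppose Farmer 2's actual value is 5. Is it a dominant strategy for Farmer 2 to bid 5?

Consider the case where Farmer 1 bids 5, Farmer 3 bids 5 and Farmer 4 bids 5.
Truthful bid 5: loses but pays 5, utility -5.
Bid 8 instead: wins, pays 8, utility 5 - 8 = -3.
Since -3 > -5, bidding 8 is strictly better here, so truthful bidding is not dominant.

No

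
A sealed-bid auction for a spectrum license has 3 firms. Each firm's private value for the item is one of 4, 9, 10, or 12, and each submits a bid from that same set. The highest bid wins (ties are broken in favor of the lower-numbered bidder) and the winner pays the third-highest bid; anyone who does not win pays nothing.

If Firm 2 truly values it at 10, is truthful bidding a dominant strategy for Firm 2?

No

Consider the case where Firm 1 bids 4 and Firm 3 bids 12.
Truthful bid 10: loses, pays 0, utility 0.
Bid 12 instead: wins, pays 4, utility 10 - 4 = 6.
Since 6 > 0, bidding 12 is strictly better here, so truthful bidding is not dominant.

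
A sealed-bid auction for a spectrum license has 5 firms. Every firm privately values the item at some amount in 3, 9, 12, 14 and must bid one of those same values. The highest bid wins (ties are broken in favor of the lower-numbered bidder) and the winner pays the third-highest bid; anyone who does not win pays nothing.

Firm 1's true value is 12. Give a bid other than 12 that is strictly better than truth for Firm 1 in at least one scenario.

Suppose Firm 2 bids 3, Firm 3 bids 3, Firm 4 bids 3 and Firm 5 bids 14.
Bid 12: loses, pays 0, utility 0.
Bid 14: wins, pays 3, utility 12 - 3 = 9.
So bidding 14 beats truth here (9 > 0).

14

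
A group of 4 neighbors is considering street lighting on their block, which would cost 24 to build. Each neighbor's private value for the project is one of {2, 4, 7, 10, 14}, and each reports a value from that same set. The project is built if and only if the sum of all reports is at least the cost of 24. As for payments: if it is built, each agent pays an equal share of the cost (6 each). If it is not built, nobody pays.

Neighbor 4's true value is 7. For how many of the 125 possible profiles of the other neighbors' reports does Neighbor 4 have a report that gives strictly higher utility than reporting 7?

Others report (2, 2, 7): truth gives 0; report 14 gives 1 > 0. Violating.
Others report (2, 2, 10): truth gives 0; report 10 gives 1 > 0. Violating.
Others report (2, 4, 4): truth gives 0; report 14 gives 1 > 0. Violating.
Others report (2, 4, 7): truth gives 0; report 14 gives 1 > 0. Violating.
Others report (2, 2, 2): truth gives 0; no alternative beats it.
Others report (2, 2, 4): truth gives 0; no alternative beats it.
(Checking all 125 profiles: 28 have a profitable deviation, 97 do not.)

28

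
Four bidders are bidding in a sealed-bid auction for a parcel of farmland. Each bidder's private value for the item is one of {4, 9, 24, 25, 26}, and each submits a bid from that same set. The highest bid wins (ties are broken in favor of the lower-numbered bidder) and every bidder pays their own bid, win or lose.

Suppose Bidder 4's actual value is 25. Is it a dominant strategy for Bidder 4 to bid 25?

No

Consider the case where Bidder 1 bids 4, Bidder 2 bids 4 and Bidder 3 bids 4.
Truthful bid 25: wins, pays 25, utility 25 - 25 = 0.
Bid 9 instead: wins, pays 9, utility 25 - 9 = 16.
Since 16 > 0, bidding 9 is strictly better here, so truthful bidding is not dominant.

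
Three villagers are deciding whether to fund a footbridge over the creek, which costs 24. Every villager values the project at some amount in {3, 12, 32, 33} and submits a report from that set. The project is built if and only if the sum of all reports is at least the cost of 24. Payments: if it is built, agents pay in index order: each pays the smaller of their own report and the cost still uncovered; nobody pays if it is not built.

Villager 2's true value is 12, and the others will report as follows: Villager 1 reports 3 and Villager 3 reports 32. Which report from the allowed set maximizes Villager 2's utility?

Report 3: project built, pays 3, utility 12 - 3 = 9.
Report 12: project built, pays 12, utility 12 - 12 = 0.
Report 32: project built, pays 21, utility 12 - 21 = -9.
Report 33: project built, pays 21, utility 12 - 21 = -9.
The best choice is 3 with utility 9.

3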